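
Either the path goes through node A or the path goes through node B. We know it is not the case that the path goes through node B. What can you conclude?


Disjunctive syllogism: P ∨ Q, ¬P ⊢ Q
Disjunction: the path goes through node A ∨ the path goes through node B
We know it is not the case that the path goes through node B.
By disjunctive syllogism, the other disjunct must be true.

The path goes through node A


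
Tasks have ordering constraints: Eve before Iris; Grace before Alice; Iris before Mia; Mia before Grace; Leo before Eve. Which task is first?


Constraints: Eve before Iris; Grace before Alice; Iris before Mia; Mia before Grace; Leo before Eve
The first task can have nothing scheduled before it, so it must never appear on the right of a 'before'.
Tasks appearing after some 'before': Iris, Alice, Mia, Grace, Eve.
The only task not in that list is Leo → it is first.

Leo


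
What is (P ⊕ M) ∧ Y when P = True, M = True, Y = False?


P = True, M = True, Y = False
Step 1: P ⊕ M = True XOR True = False
Step 2: False ∧ Y = False AND False = False
XOR true when exactly one of P,M is true; then AND with Y.

False


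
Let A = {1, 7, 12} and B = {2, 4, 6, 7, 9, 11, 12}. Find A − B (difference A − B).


A = {1, 7, 12}
B = {2, 4, 6, 7, 9, 11, 12}
Operation: difference A − B
In A but not B: 1

{1}


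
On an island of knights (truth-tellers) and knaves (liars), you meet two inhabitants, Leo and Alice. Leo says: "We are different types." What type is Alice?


Leo says: "We are different types."
Case 1: Leo is a Knight (truth-teller)
  Statement is true → they ARE different → Alice is a Knave
Case 2: Leo is a Knave (liar)
  Statement is false → they are NOT different → Alice is a Knave
In both cases, Alice is a Knave.

Knave


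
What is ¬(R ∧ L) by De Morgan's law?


De Morgan's law: ¬(P ∧ Q) ≡ ¬P ∨ ¬Q
¬(R ∧ L) = ¬R ∨ ¬L

¬R ∨ ¬L


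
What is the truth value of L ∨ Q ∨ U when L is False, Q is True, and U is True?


L = False, Q = True, U = True
Step 1: L ∨ Q = False OR True = True
Step 2: True ∨ U = True OR True = True
OR is true when at least one operand is true.

True


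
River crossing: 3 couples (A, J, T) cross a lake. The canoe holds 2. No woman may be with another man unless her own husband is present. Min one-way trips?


Label couples A, J, T (H = husband, W = wife).
Counting alone: 6 people, the canoe carries 2 and someone must bring it back, so each round trip nets at most +1 on the far side until the last crossing → at least 9 trips. The jealousy constraint makes 9 impossible; the shortest valid schedule has 11:
1. WA+WJ →  (far: WA,WJ; near: HA,HJ,HT,WT)
2. WA ←       (far: WJ; near: HA,HJ,HT,WA,WT)
3. WA+WT →  (far: WA,WJ,WT; near: HA,HJ,HT)
4. WA ←       (far: WJ,WT; near: HA,HJ,HT,WA)
5. HJ+HT →  (far: HJ,WJ,HT,WT; near: HA,WA)
6. HJ+WJ ←  (far: HT,WT; near: HA,WA,HJ,WJ)
7. HA+HJ →  (far: HA,HJ,HT,WT; near: WA,WJ)
8. WT ←       (far: HA,HJ,HT; near: WA,WJ,WT)
9. WA+WJ →  (far: HA,WA,HJ,WJ,HT; near: WT)
10. HT ←      (far: HA,WA,HJ,WJ; near: HT,WT)
11. HT+WT → (far: all six; near: empty)
In every state each wife is either with her husband or with no other man.
Minimum trips = 11

11


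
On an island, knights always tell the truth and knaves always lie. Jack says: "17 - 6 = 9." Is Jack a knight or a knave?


Statement: "17 - 6 = 9."
Actual: 17 - 6 = 11
Claimed: 9
Statement is FALSE → Jack lies → Knave

Knave


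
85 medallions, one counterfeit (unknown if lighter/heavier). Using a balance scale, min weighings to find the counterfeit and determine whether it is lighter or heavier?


Let n = 85. 170 possibilities (n medallions × lighter/heavier); each weighing has 3 outcomes.
Bound for k weighings: say the first weighing puts j medallions on each pan. If it tips, the 2j weighed medallions remain suspects (each with a known direction) and k-1 weighings give 3^(k-1) outcomes; 3^(k-1) is odd, so 2j ≤ 3^(k-1) - 1. If it balances, the n - 2j unweighed medallions remain with direction unknown: 2(n - 2j) ≤ 3^(k-1) - 1 by the same parity argument. Adding, n ≤ (3^(k-1) - 1) + (3^(k-1) - 1)/2 = (3^k - 3)/2, and the classical three-group strategy achieves this (3 medallions in 2 weighings, 12 in 3, 39 in 4, 120 in 5).
So we need the smallest k with (3^k - 3)/2 ≥ 85.
k = 4: (3^4 - 3)/2 = 39 < 85 ✗
k = 5: (3^5 - 3)/2 = 120 ≥ 85 ✓

5


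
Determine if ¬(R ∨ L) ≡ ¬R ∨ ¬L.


Expression 1: ¬(R ∨ L)
Expression 2: ¬R ∨ ¬L
Truth table (R L | Expr1 Expr2):
  T T |   F     F
  T F |   F     T   ← differ
  F T |   F     T   ← differ
  F F |   T     T
Counterexample: R=T, L=F gives Expr1 = F but Expr2 = T, so the expressions are NOT logically equivalent.

No


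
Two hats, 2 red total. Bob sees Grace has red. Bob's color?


Total red = 2, Grace = red
Red accounted for: 1
Remaining for Bob: 1
Bob's hat is red.

red


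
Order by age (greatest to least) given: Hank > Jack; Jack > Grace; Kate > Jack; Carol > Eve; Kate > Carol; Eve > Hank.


Constraints: Hank > Jack; Jack > Grace; Kate > Jack; Carol > Eve; Kate > Carol; Eve > Hank
Method: at each step, the next-highest is the one remaining person who never appears on the smaller side of a constraint between remaining people.
  Step 1: remaining {Hank, Kate, Grace, Eve, Carol, Jack}; on the smaller side: {Hank, Grace, Eve, Carol, Jack} → Kate is next (Kate > Jack; Kate > Carol).
  Step 2: remaining {Hank, Grace, Eve, Carol, Jack}; on the smaller side: {Hank, Grace, Eve, Jack} → Carol is next (Carol > Eve).
  Step 3: remaining {Hank, Grace, Eve, Jack}; on the smaller side: {Hank, Grace, Jack} → Eve is next (Eve > Hank).
  Step 4: remaining {Hank, Grace, Jack}; on the smaller side: {Grace, Jack} → Hank is next (Hank > Jack).
  Step 5: remaining {Grace, Jack}; on the smaller side: {Grace} → Jack is next (Jack > Grace).
  Step 6: only Grace remains → lowest.
Final ranking (highest to lowest):

Kate > Carol > Eve > Hank > Jack > Grace


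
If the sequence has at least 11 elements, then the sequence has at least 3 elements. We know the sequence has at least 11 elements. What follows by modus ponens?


Modus ponens: P → Q, P ⊢ Q
P: the sequence has at least 11 elements
Q: the sequence has at least 3 elements
We have P → Q and P is true.
By modus ponens, Q must be true.

The sequence has at least 3 elements


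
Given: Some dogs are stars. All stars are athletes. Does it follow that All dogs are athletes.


Premise 1: Some dogs are stars.
Premise 2: All stars are athletes.
Conclusion: All dogs are athletes.
Fallacy: illicit minor. The minor term (dogs) is distributed in the conclusion ('All dogs ...') but undistributed in its premise ('Some dogs are stars' doesn't cover all dogs).
Only 'Some dogs are athletes' follows, not 'All'.

Invalid


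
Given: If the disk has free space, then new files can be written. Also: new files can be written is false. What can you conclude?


Modus tollens: P → Q, ¬Q ⊢ ¬P
P: the disk has free space
Q: new files can be written
We have P → Q and Q is false.
By modus tollens, P must be false.

It is not the case that the disk has free space


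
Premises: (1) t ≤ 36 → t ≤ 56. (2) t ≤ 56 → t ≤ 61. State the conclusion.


Hypothetical syllogism: P → Q, Q → R ⊢ P → R
Premise 1: t ≤ 36 → t ≤ 56
Premise 2: t ≤ 56 → t ≤ 61
Chain the implications: the middle term (t ≤ 56) links the two.
Conclusion: If t ≤ 36, then t ≤ 61.

If t ≤ 36, then t ≤ 61.


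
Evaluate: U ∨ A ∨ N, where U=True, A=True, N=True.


U = True, A = True, N = True
Expression: U ∨ A ∨ N
Step 1: U ∨ A = True OR True = True
Step 2: (True) ∨ N = True OR True = True

True


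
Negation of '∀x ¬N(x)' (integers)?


Original: ∀x ¬N(x)
Rule: ¬∀→∃, ¬∃→∀, negate predicate.
Negation: ∃x N(x)

∃x N(x)


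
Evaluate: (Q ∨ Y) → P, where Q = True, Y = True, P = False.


Q = True, Y = True, P = False
Step 1: Q ∨ Y = True OR True = True
Step 2: (True) → P: false only when antecedent=True and P=False.
Result: False

False


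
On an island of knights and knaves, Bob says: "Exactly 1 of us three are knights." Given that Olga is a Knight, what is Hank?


Bob claims exactly 1 knights among Bob, Olga, Hank.
Given: Olga is a Knight.

Case 1: Bob is a Knight (tells truth)
  Then exactly 1 of the three are knights.
  Counting Bob, Olga: 2 knight(s) so far. Need -1 more → impossible.
Case 2: Bob is a Knave (lies)
  Then the count is NOT 1.
  If Hank = Knave, count = 1 = 1 → claim would be true, contradicts lie.
  If Hank = Knight, count = 2 ≠ 1 → lie confirmed ✓

Hank is a Knight.

Knight


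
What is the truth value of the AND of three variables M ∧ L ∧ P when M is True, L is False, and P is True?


M = True, L = False, P = True
Step 1: M ∧ L = True AND False = False
Step 2: (False) ∧ P = (False) AND True = False
AND is true only when ALL operands are true.

False


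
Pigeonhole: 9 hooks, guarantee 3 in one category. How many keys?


Pigeonhole: to guarantee k in one of n categories, need (k-1)×n + 1.
k = 3, n = 9
Minimum = (3-1) × 9 + 1 = 2 × 9 + 1

19


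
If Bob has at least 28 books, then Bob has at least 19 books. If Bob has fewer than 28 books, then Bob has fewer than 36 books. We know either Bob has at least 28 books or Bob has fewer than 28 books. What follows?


Constructive dilemma: (P → Q) ∧ (R → S), P ∨ R ⊢ Q ∨ S
Premise 1: Bob has at least 28 books → Bob has at least 19 books
Premise 2: Bob has fewer than 28 books → Bob has fewer than 36 books
Premise 3: Bob has at least 28 books ∨ Bob has fewer than 28 books
Case 1: Assuming Bob has at least 28 books, then by Premise 1, Bob has at least 19 books.
Case 2: Assuming Bob has fewer than 28 books, then by Premise 2, Bob has fewer than 36 books.
Since one of Bob has at least 28 books or Bob has fewer than 28 books must hold, we get Bob has at least 19 books or Bob has fewer than 36 books.

Bob has at least 19 books or Bob has fewer than 36 books.


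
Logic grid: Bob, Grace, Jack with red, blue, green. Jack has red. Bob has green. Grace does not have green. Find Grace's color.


From clues:
  Jack → red
  Bob → green
By elimination, Grace gets the remaining.

blue


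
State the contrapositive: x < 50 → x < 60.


Original: If x < 50, then x < 60
Contrapositive: If ¬Q, then ¬P
Negate Q: not (x < 60)
Negate P: not (x < 50)

If not (x < 60), then not (x < 50).


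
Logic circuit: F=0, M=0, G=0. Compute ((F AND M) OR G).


F AND M = 0&0 = 0
0 OR 0 = 0

0


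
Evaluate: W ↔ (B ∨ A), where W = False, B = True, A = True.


W = False, B = True, A = True
Step 1: B ∨ A = True OR True = True
Step 2: W ↔ (True): true when both sides have same truth value.
Result: False ↔ True = False

False


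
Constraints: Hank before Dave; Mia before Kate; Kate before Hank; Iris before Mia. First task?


Constraints: Hank before Dave; Mia before Kate; Kate before Hank; Iris before Mia
The first task can have nothing scheduled before it, so it must never appear on the right of a 'before'.
Tasks appearing after some 'before': Dave, Kate, Hank, Mia.
The only task not in that list is Iris → it is first.

Iris


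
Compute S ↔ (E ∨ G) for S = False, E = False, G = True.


S = False, E = False, G = True
Step 1: E ∨ G = False OR True = True
Step 2: S ↔ (True): true when both sides have same truth value.
Result: False ↔ True = False

False


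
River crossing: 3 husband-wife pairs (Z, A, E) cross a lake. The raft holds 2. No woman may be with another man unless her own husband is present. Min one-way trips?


Label couples Z, A, E (H = husband, W = wife).
Counting alone: 6 people, the raft carries 2 and someone must bring it back, so each round trip nets at most +1 on the far side until the last crossing → at least 9 trips. The jealousy constraint makes 9 impossible; the shortest valid schedule has 11:
1. WZ+WA →  (far: WZ,WA; near: HZ,HA,HE,WE)
2. WZ ←       (far: WA; near: HZ,HA,HE,WZ,WE)
3. WZ+WE →  (far: WZ,WA,WE; near: HZ,HA,HE)
4. WZ ←       (far: WA,WE; near: HZ,HA,HE,WZ)
5. HA+HE →  (far: HA,WA,HE,WE; near: HZ,WZ)
6. HA+WA ←  (far: HE,WE; near: HZ,WZ,HA,WA)
7. HZ+HA →  (far: HZ,HA,HE,WE; near: WZ,WA)
8. WE ←       (far: HZ,HA,HE; near: WZ,WA,WE)
9. WZ+WA →  (far: HZ,WZ,HA,WA,HE; near: WE)
10. HE ←      (far: HZ,WZ,HA,WA; near: HE,WE)
11. HE+WE → (far: all six; near: empty)
In every state each wife is either with her husband or with no other man.
Minimum trips = 11

11


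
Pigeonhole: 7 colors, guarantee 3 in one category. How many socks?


Pigeonhole: to guarantee k in one of n categories, need (k-1)×n + 1.
k = 3, n = 7
Minimum = (3-1) × 7 + 1 = 2 × 7 + 1

15


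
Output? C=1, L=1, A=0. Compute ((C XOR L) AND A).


C XOR L = 1^1 = 0
0 AND 0 = 0

0


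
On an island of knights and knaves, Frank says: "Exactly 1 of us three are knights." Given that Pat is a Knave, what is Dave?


Frank claims exactly 1 knights among Frank, Pat, Dave.
Given: Pat is a Knave.

Case 1: Frank is a Knight (tells truth)
  Then exactly 1 of the three are knights.
  Counting Frank, Pat: 1 knight(s) so far. Need 0 more → Dave = Knave.
Case 2: Frank is a Knave (lies)
  Then the count is NOT 1.
  If Dave = Knight, count = 1 = 1 → claim would be true, contradicts lie.
  If Dave = Knave, count = 0 ≠ 1 → lie confirmed ✓

Dave is a Knave.

Knave


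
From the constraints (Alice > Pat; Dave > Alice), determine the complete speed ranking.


Constraints: Alice > Pat; Dave > Alice
Method: at each step, the next-highest is the one remaining person who never appears on the smaller side of a constraint between remaining people.
  Step 1: remaining {Dave, Alice, Pat}; on the smaller side: {Alice, Pat} → Dave is next (Dave > Alice).
  Step 2: remaining {Alice, Pat}; on the smaller side: {Pat} → Alice is next (Alice > Pat).
  Step 3: only Pat remains → lowest.
Final ranking (highest to lowest):

Dave > Alice > Pat


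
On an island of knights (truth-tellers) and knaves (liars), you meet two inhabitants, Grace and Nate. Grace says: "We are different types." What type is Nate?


Grace says: "We are different types."
Case 1: Grace is a Knight (truth-teller)
  Statement is true → they ARE different → Nate is a Knave
Case 2: Grace is a Knave (liar)
  Statement is false → they are NOT different → Nate is a Knave
In both cases, Nate is a Knave.

Knave


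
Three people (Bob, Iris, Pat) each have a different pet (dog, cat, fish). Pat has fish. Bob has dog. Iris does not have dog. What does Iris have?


From clues:
  Pat → fish
  Bob → dog
By elimination, Iris gets the remaining.

cat


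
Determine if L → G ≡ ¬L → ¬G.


Expression 1: L → G
Expression 2: ¬L → ¬G
Truth table (L G | Expr1 Expr2):
  T T |   T     T
  T F |   F     T   ← differ
  F T |   T     F   ← differ
  F F |   T     T
Counterexample: L=T, G=F gives Expr1 = F but Expr2 = T, so the expressions are NOT logically equivalent.

No


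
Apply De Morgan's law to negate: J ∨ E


De Morgan's law: ¬(P ∨ Q) ≡ ¬P ∧ ¬Q
¬(J ∨ E) = ¬J ∧ ¬E

¬J ∧ ¬E


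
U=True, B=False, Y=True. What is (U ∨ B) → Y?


U = True, B = False, Y = True
Expression: (U ∨ B) → Y
Step 1: U ∨ B = True OR False = True
Step 2: (True) → Y = True → True (false only if antecedent True and consequent False) = True

True


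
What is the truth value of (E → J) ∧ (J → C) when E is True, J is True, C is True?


E = True, J = True, C = True
Step 1: E → J is false only when E=True and J=False. Result: True
Step 2: J → C is false only when J=True and C=False. Result: True
Step 3: True ∧ True = True

True


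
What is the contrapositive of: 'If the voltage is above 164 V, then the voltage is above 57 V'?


Original: If the voltage is above 164 V, then the voltage is above 57 V
Contrapositive: If ¬Q, then ¬P
Negate Q: not (the voltage is above 57 V)
Negate P: not (the voltage is above 164 V)

If not (the voltage is above 57 V), then not (the voltage is above 164 V).


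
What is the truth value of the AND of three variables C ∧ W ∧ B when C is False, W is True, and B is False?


C = False, W = True, B = False
Step 1: C ∧ W = False AND True = False
Step 2: (False) ∧ B = (False) AND False = False
AND is true only when ALL operands are true.

False


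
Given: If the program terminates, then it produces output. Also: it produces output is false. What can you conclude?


Modus tollens: P → Q, ¬Q ⊢ ¬P
P: the program terminates
Q: it produces output
We have P → Q and Q is false.
By modus tollens, P must be false.

It is not the case that the program terminates


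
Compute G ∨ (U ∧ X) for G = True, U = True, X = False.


G = True, U = True, X = False
Step 1: U ∧ X = True AND False = False
Step 2: G ∨ False = True OR False = True
AND evaluated first (higher precedence); then OR applied.

True


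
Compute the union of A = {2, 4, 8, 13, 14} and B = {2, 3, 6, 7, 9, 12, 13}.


A = {2, 4, 8, 13, 14}
B = {2, 3, 6, 7, 9, 12, 13}
Operation: union
All elements combined: 2, 3, 4, 6, 7, 8, 9, 12, 13, 14

{2, 3, 4, 6, 7, 8, 9, 12, 13, 14}


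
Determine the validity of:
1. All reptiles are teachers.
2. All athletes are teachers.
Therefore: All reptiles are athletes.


Premise 1: All reptiles are teachers.
Premise 2: All athletes are teachers.
Conclusion: All reptiles are athletes.
Fallacy: undistributed middle. teachers is predicate in both.
Counterexample: reptiles and athletes could be disjoint subsets of teachers.

Invalid


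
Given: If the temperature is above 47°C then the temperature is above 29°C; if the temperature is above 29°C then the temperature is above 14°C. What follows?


Hypothetical syllogism: P → Q, Q → R ⊢ P → R
Premise 1: the temperature is above 47°C → the temperature is above 29°C
Premise 2: the temperature is above 29°C → the temperature is above 14°C
Chain the implications: the middle term (the temperature is above 29°C) links the two.
Conclusion: If the temperature is above 47°C, then the temperature is above 14°C.

If the temperature is above 47°C, then the temperature is above 14°C.


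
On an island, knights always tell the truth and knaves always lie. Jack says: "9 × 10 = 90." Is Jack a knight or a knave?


Statement: "9 × 10 = 90."
Actual: 9 × 10 = 90
Claimed: 90
Statement is TRUE → Jack tells the truth → Knight

Knight


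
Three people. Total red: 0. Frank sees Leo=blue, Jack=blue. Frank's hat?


Total red = 0, seen red = 0
Own red = 0 - 0 = 0
Frank's hat is blue.

blue


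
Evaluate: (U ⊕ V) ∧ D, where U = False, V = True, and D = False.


U = False, V = True, D = False
Step 1: U ⊕ V = False XOR True = True
Step 2: True ∧ D = True AND False = False
XOR true when exactly one of U,V is true; then AND with D.

False


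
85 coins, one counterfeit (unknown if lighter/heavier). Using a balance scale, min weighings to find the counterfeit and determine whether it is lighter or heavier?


Let n = 85. 170 possibilities (n coins × lighter/heavier); each weighing has 3 outcomes.
Bound for k weighings: say the first weighing puts j coins on each pan. If it tips, the 2j weighed coins remain suspects (each with a known direction) and k-1 weighings give 3^(k-1) outcomes; 3^(k-1) is odd, so 2j ≤ 3^(k-1) - 1. If it balances, the n - 2j unweighed coins remain with direction unknown: 2(n - 2j) ≤ 3^(k-1) - 1 by the same parity argument. Adding, n ≤ (3^(k-1) - 1) + (3^(k-1) - 1)/2 = (3^k - 3)/2, and the classical three-group strategy achieves this (3 coins in 2 weighings, 12 in 3, 39 in 4, 120 in 5).
So we need the smallest k with (3^k - 3)/2 ≥ 85.
k = 4: (3^4 - 3)/2 = 39 < 85 ✗
k = 5: (3^5 - 3)/2 = 120 ≥ 85 ✓

5


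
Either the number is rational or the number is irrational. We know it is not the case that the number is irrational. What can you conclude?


Disjunctive syllogism: P ∨ Q, ¬P ⊢ Q
Disjunction: the number is rational ∨ the number is irrational
We know it is not the case that the number is irrational.
By disjunctive syllogism, the other disjunct must be true.

The number is rational


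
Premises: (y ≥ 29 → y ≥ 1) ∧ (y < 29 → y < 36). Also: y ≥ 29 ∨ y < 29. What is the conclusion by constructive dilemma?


Constructive dilemma: (P → Q) ∧ (R → S), P ∨ R ⊢ Q ∨ S
Premise 1: y ≥ 29 → y ≥ 1
Premise 2: y < 29 → y < 36
Premise 3: y ≥ 29 ∨ y < 29
Case 1: Assuming y ≥ 29, then by Premise 1, y ≥ 1.
Case 2: Assuming y < 29, then by Premise 2, y < 36.
Since one of y ≥ 29 or y < 29 must hold, we get y ≥ 1 or y < 36.

y ≥ 1 or y < 36.


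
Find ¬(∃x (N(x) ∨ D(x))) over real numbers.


Original: ∃x (N(x) ∨ D(x))
Rule: ¬∀→∃, ¬∃→∀, negate predicate.
Negation: ∀x (¬N(x) ∧ ¬D(x))

∀x (¬N(x) ∧ ¬D(x))


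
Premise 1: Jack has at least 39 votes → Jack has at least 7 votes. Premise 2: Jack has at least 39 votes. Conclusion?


Modus ponens: P → Q, P ⊢ Q
P: Jack has at least 39 votes
Q: Jack has at least 7 votes
We have P → Q and P is true.
By modus ponens, Q must be true.

Jack has at least 7 votes


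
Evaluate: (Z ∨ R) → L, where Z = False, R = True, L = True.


Z = False, R = True, L = True
Step 1: Z ∨ R = False OR True = True
Step 2: (True) → L: false only when antecedent=True and L=False.
Result: True

True


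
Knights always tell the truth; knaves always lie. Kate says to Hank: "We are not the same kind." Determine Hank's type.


Kate says: "We are not the same kind."
Case 1: Kate is a Knight (truth-teller)
  Statement is true → they ARE different → Hank is a Knave
Case 2: Kate is a Knave (liar)
  Statement is false → they are NOT different → Hank is a Knave
In both cases, Hank is a Knave.

Knave


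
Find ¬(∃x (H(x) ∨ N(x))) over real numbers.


Original: ∃x (H(x) ∨ N(x))
Rule: ¬∀→∃, ¬∃→∀, negate predicate.
Negation: ∀x (¬H(x) ∧ ¬N(x))

∀x (¬H(x) ∧ ¬N(x))


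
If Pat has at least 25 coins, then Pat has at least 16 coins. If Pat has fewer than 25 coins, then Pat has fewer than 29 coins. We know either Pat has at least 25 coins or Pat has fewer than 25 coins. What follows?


Constructive dilemma: (P → Q) ∧ (R → S), P ∨ R ⊢ Q ∨ S
Premise 1: Pat has at least 25 coins → Pat has at least 16 coins
Premise 2: Pat has fewer than 25 coins → Pat has fewer than 29 coins
Premise 3: Pat has at least 25 coins ∨ Pat has fewer than 25 coins
Case 1: Assuming Pat has at least 25 coins, then by Premise 1, Pat has at least 16 coins.
Case 2: Assuming Pat has fewer than 25 coins, then by Premise 2, Pat has fewer than 29 coins.
Since one of Pat has at least 25 coins or Pat has fewer than 25 coins must hold, we get Pat has at least 16 coins or Pat has fewer than 29 coins.

Pat has at least 16 coins or Pat has fewer than 29 coins.


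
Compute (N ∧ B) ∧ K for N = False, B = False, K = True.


N = False, B = False, K = True
Step 1: N ∧ B = False AND False = False
Step 2: False ∧ K = False AND True = False
AND is true only when ALL operands are true.

False


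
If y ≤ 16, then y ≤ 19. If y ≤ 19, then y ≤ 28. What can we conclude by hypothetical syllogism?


Hypothetical syllogism: P → Q, Q → R ⊢ P → R
Premise 1: y ≤ 16 → y ≤ 19
Premise 2: y ≤ 19 → y ≤ 28
Chain the implications: the middle term (y ≤ 19) links the two.
Conclusion: If y ≤ 16, then y ≤ 28.

If y ≤ 16, then y ≤ 28.


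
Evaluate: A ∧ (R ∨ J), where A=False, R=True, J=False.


A = False, R = True, J = False
Expression: A ∧ (R ∨ J)
Step 1: R ∨ J = True OR False = True
Step 2: A ∧ (True) = False AND True = False

False


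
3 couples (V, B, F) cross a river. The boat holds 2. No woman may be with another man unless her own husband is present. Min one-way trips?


Label couples V, B, F (H = husband, W = wife).
Counting alone: 6 people, the boat carries 2 and someone must bring it back, so each round trip nets at most +1 on the far side until the last crossing → at least 9 trips. The jealousy constraint makes 9 impossible; the shortest valid schedule has 11:
1. WV+WB →  (far: WV,WB; near: HV,HB,HF,WF)
2. WV ←       (far: WB; near: HV,HB,HF,WV,WF)
3. WV+WF →  (far: WV,WB,WF; near: HV,HB,HF)
4. WV ←       (far: WB,WF; near: HV,HB,HF,WV)
5. HB+HF →  (far: HB,WB,HF,WF; near: HV,WV)
6. HB+WB ←  (far: HF,WF; near: HV,WV,HB,WB)
7. HV+HB →  (far: HV,HB,HF,WF; near: WV,WB)
8. WF ←       (far: HV,HB,HF; near: WV,WB,WF)
9. WV+WB →  (far: HV,WV,HB,WB,HF; near: WF)
10. HF ←      (far: HV,WV,HB,WB; near: HF,WF)
11. HF+WF → (far: all six; near: empty)
In every state each wife is either with her husband or with no other man.
Minimum trips = 11

11


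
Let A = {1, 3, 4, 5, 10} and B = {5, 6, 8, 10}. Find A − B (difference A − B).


A = {1, 3, 4, 5, 10}
B = {5, 6, 8, 10}
Operation: difference A − B
In A but not B: 1, 3, 4

{1, 3, 4}


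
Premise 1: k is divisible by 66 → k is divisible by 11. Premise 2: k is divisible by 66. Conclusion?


Modus ponens: P → Q, P ⊢ Q
P: k is divisible by 66
Q: k is divisible by 11
We have P → Q and P is true.
By modus ponens, Q must be true.

k is divisible by 11


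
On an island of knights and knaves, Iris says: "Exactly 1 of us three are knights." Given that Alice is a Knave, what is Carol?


Iris claims exactly 1 knights among Iris, Alice, Carol.
Given: Alice is a Knave.

Case 1: Iris is a Knight (tells truth)
  Then exactly 1 of the three are knights.
  Counting Iris, Alice: 1 knight(s) so far. Need 0 more → Carol = Knave.
Case 2: Iris is a Knave (lies)
  Then the count is NOT 1.
  If Carol = Knight, count = 1 = 1 → claim would be true, contradicts lie.
  If Carol = Knave, count = 0 ≠ 1 → lie confirmed ✓

Carol is a Knave.

Knave


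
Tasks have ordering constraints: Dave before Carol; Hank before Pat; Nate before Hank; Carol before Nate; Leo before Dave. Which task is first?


Constraints: Dave before Carol; Hank before Pat; Nate before Hank; Carol before Nate; Leo before Dave
The first task can have nothing scheduled before it, so it must never appear on the right of a 'before'.
Tasks appearing after some 'before': Carol, Pat, Hank, Nate, Dave.
The only task not in that list is Leo → it is first.

Leo


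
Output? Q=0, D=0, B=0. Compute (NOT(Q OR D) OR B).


Q OR D = 0
NOT(0) = 1
1 OR 0 = 1

1


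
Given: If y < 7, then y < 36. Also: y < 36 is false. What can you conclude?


Modus tollens: P → Q, ¬Q ⊢ ¬P
P: y < 7
Q: y < 36
We have P → Q and Q is false.
By modus tollens, P must be false.

It is not the case that y < 7


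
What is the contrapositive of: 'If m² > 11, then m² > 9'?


Original: If m² > 11, then m² > 9
Contrapositive: If ¬Q, then ¬P
Negate Q: not (m² > 9)
Negate P: not (m² > 11)

If not (m² > 9), then not (m² > 11).


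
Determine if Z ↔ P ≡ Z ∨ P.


Expression 1: Z ↔ P
Expression 2: Z ∨ P
Truth table (Z P | Expr1 Expr2):
  T T |   T     T
  T F |   F     T   ← differ
  F T |   F     T   ← differ
  F F |   T     F   ← differ
Counterexample: Z=T, P=F gives Expr1 = F but Expr2 = T, so the expressions are NOT logically equivalent.

No


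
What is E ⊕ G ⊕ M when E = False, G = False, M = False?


E = False, G = False, M = False
Step 1: E ⊕ G = False XOR False = False
Step 2: False ⊕ M = False XOR False = False
XOR is true when an odd number of operands are true.

False


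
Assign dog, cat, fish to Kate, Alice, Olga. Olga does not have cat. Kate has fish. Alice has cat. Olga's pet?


From clues:
  Kate → fish
  Alice → cat
By elimination, Olga gets the remaining.

dog


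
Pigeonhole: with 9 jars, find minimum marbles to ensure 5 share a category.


Pigeonhole: to guarantee k in one of n categories, need (k-1)×n + 1.
k = 5, n = 9
Minimum = (5-1) × 9 + 1 = 4 × 9 + 1

37


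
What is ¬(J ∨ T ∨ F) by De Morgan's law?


De Morgan's law: ¬(P ∨ Q ∨ R) ≡ ¬P ∧ ¬Q ∧ ¬R
¬(J ∨ T ∨ F) = ¬J ∧ ¬T ∧ ¬F

¬J ∧ ¬T ∧ ¬F


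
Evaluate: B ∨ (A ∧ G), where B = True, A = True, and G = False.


B = True, A = True, G = False
Step 1: A ∧ G = True AND False = False
Step 2: B ∨ False = True OR False = True
AND evaluated first (higher precedence); then OR applied.

True


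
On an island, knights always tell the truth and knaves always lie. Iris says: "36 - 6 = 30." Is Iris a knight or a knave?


Statement: "36 - 6 = 30."
Actual: 36 - 6 = 30
Claimed: 30
Statement is TRUE → Iris tells the truth → Knight

Knight


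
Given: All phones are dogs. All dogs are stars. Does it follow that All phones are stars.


Premise 1: All phones are dogs.
Premise 2: All dogs are stars.
Conclusion: All phones are stars.
Barbara syllogism (AAA-1): All A are B, All B are C → All A are C.
Middle term (dogs) distributed in premise 2.

Valid


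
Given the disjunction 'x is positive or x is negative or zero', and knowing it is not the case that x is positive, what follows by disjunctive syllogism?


Disjunctive syllogism: P ∨ Q, ¬P ⊢ Q
Disjunction: x is positive ∨ x is negative or zero
We know it is not the case that x is positive.
By disjunctive syllogism, the other disjunct must be true.

x is negative or zero


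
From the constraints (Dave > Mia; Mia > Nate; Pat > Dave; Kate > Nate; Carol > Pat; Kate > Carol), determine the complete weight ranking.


Constraints: Dave > Mia; Mia > Nate; Pat > Dave; Kate > Nate; Carol > Pat; Kate > Carol
Method: at each step, the next-highest is the one remaining person who never appears on the smaller side of a constraint between remaining people.
  Step 1: remaining {Dave, Carol, Nate, Pat, Kate, Mia}; on the smaller side: {Dave, Carol, Nate, Pat, Mia} → Kate is next (Kate > Nate; Kate > Carol).
  Step 2: remaining {Dave, Carol, Nate, Pat, Mia}; on the smaller side: {Dave, Nate, Pat, Mia} → Carol is next (Carol > Pat).
  Step 3: remaining {Dave, Nate, Pat, Mia}; on the smaller side: {Dave, Nate, Mia} → Pat is next (Pat > Dave).
  Step 4: remaining {Dave, Nate, Mia}; on the smaller side: {Nate, Mia} → Dave is next (Dave > Mia).
  Step 5: remaining {Nate, Mia}; on the smaller side: {Nate} → Mia is next (Mia > Nate).
  Step 6: only Nate remains → lowest.
Final ranking (highest to lowest):

Kate > Carol > Pat > Dave > Mia > Nate


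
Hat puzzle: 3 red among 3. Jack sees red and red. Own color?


Total red = 3, seen red = 2
Own red = 3 - 2 = 1
Jack's hat is red.

red


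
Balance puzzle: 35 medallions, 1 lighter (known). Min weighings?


Each weighing has 3 outcomes (left heavy / balance / right heavy), so k weighings distinguish at most 3^k cases; splitting into three near-equal groups achieves this.
Need 3^k ≥ 35: 3^3 = 27 < 35 ≤ 3^4 = 81
k = ⌈log₃(35)⌉ = 4

4


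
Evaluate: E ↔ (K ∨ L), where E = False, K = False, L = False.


E = False, K = False, L = False
Step 1: K ∨ L = False OR False = False
Step 2: E ↔ (False): true when both sides have same truth value.
Result: False ↔ False = True

True


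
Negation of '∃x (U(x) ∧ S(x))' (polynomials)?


Original: ∃x (U(x) ∧ S(x))
Rule: ¬∀→∃, ¬∃→∀, negate predicate.
Negation: ∀x (¬U(x) ∨ ¬S(x))

∀x (¬U(x) ∨ ¬S(x))


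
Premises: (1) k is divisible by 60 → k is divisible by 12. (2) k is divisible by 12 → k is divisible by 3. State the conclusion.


Hypothetical syllogism: P → Q, Q → R ⊢ P → R
Premise 1: k is divisible by 60 → k is divisible by 12
Premise 2: k is divisible by 12 → k is divisible by 3
Chain the implications: the middle term (k is divisible by 12) links the two.
Conclusion: If k is divisible by 60, then k is divisible by 3.

If k is divisible by 60, then k is divisible by 3.


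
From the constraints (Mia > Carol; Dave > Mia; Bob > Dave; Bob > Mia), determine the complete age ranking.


Constraints: Mia > Carol; Dave > Mia; Bob > Dave; Bob > Mia
Method: at each step, the next-highest is the one remaining person who never appears on the smaller side of a constraint between remaining people.
  Step 1: remaining {Carol, Bob, Mia, Dave}; on the smaller side: {Carol, Mia, Dave} → Bob is next (Bob > Dave; Bob > Mia).
  Step 2: remaining {Carol, Mia, Dave}; on the smaller side: {Carol, Mia} → Dave is next (Dave > Mia).
  Step 3: remaining {Carol, Mia}; on the smaller side: {Carol} → Mia is next (Mia > Carol).
  Step 4: only Carol remains → lowest.
Final ranking (highest to lowest):

Bob > Dave > Mia > Carol


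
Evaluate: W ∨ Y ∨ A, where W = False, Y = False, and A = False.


W = False, Y = False, A = False
Step 1: W ∨ Y = False OR False = False
Step 2: False ∨ A = False OR False = False
OR is true when at least one operand is true.

False


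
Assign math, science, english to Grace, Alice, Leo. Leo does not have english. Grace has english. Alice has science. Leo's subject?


From clues:
  Alice → science
  Grace → english
By elimination, Leo gets the remaining.

math


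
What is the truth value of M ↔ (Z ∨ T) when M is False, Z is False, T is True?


M = False, Z = False, T = True
Step 1: Z ∨ T = False OR True = True
Step 2: M ↔ (True): true when both sides have same truth value.
Result: False ↔ True = False

False


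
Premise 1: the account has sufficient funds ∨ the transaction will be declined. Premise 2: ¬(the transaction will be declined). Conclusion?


Disjunctive syllogism: P ∨ Q, ¬P ⊢ Q
Disjunction: the account has sufficient funds ∨ the transaction will be declined
We know it is not the case that the transaction will be declined.
By disjunctive syllogism, the other disjunct must be true.

The account has sufficient funds


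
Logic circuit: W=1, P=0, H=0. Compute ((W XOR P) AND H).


W XOR P = 1^0 = 1
1 AND 0 = 0

0


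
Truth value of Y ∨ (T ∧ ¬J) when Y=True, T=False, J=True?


Y = True, T = False, J = True
Expression: Y ∨ (T ∧ ¬J)
Step 1: ¬J = NOT True = False
Step 2: T ∧ ¬J = False AND False = False
Step 3: Y ∨ (False) = True OR False = True

True


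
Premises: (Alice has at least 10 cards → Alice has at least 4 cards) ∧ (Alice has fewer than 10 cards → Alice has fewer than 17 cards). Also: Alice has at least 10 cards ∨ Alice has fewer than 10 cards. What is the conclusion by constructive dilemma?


Constructive dilemma: (P → Q) ∧ (R → S), P ∨ R ⊢ Q ∨ S
Premise 1: Alice has at least 10 cards → Alice has at least 4 cards
Premise 2: Alice has fewer than 10 cards → Alice has fewer than 17 cards
Premise 3: Alice has at least 10 cards ∨ Alice has fewer than 10 cards
Case 1: Assuming Alice has at least 10 cards, then by Premise 1, Alice has at least 4 cards.
Case 2: Assuming Alice has fewer than 10 cards, then by Premise 2, Alice has fewer than 17 cards.
Since one of Alice has at least 10 cards or Alice has fewer than 10 cards must hold, we get Alice has at least 4 cards or Alice has fewer than 17 cards.

Alice has at least 4 cards or Alice has fewer than 17 cards.


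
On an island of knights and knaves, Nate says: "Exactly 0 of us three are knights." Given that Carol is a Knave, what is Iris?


Nate claims exactly 0 knights among Nate, Carol, Iris.
Given: Carol is a Knave.

Case 1: Nate is a Knight (tells truth)
  Then exactly 0 of the three are knights.
  Counting Nate, Carol: 1 knight(s) so far. Need -1 more → impossible.
Case 2: Nate is a Knave (lies)
  Then the count is NOT 0.
  If Iris = Knave, count = 0 = 0 → claim would be true, contradicts lie.
  If Iris = Knight, count = 1 ≠ 0 → lie confirmed ✓

Iris is a Knight.

Knight


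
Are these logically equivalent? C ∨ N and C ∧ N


Expression 1: C ∨ N
Expression 2: C ∧ N
Truth table (C N | Expr1 Expr2):
  T T |   T     T
  T F |   T     F   ← differ
  F T |   T     F   ← differ
  F F |   F     F
Counterexample: C=T, N=F gives Expr1 = T but Expr2 = F, so the expressions are NOT logically equivalent.

No


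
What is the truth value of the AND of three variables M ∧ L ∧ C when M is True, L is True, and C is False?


M = True, L = True, C = False
Step 1: M ∧ L = True AND True = True
Step 2: (True) ∧ C = (True) AND False = False
AND is true only when ALL operands are true.

False


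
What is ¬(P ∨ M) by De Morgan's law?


De Morgan's law: ¬(P ∨ Q) ≡ ¬P ∧ ¬Q
¬(P ∨ M) = ¬P ∧ ¬M

¬P ∧ ¬M


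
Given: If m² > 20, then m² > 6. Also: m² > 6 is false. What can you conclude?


Modus tollens: P → Q, ¬Q ⊢ ¬P
P: m² > 20
Q: m² > 6
We have P → Q and Q is false.
By modus tollens, P must be false.

It is not the case that m² > 20


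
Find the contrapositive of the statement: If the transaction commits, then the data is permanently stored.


Original: If the transaction commits, then the data is permanently stored
Contrapositive: If ¬Q, then ¬P
Negate Q: not (the data is permanently stored)
Negate P: not (the transaction commits)

If not (the data is permanently stored), then not (the transaction commits).


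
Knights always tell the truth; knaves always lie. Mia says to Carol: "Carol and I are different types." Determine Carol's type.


Mia says: "Carol and I are different types."
Case 1: Mia is a Knight (truth-teller)
  Statement is true → they ARE different → Carol is a Knave
Case 2: Mia is a Knave (liar)
  Statement is false → they are NOT different → Carol is a Knave
In both cases, Carol is a Knave.

Knave


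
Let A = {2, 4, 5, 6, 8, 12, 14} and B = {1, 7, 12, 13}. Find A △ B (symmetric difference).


A = {2, 4, 5, 6, 8, 12, 14}
B = {1, 7, 12, 13}
Operation: symmetric difference
In A only: [2, 4, 5, 6, 8, 14], in B only: [1, 7, 13]

{1, 2, 4, 5, 6, 7, 8, 13, 14}


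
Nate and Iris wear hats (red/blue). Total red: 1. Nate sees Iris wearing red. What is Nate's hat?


Total red = 1, Iris = red
Red accounted for: 1
Remaining for Nate: 0
Nate's hat is blue.

blue


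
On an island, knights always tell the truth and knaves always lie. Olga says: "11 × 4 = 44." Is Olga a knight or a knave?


Statement: "11 × 4 = 44."
Actual: 11 × 4 = 44
Claimed: 44
Statement is TRUE → Olga tells the truth → Knight

Knight


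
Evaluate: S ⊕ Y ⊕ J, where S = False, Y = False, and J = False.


S = False, Y = False, J = False
Step 1: S ⊕ Y = False XOR False = False
Step 2: False ⊕ J = False XOR False = False
XOR is true when an odd number of operands are true.

False


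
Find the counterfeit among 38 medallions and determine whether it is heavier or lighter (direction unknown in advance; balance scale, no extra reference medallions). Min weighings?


Let n = 38. 76 possibilities (n medallions × lighter/heavier); each weighing has 3 outcomes.
Bound for k weighings: say the first weighing puts j medallions on each pan. If it tips, the 2j weighed medallions remain suspects (each with a known direction) and k-1 weighings give 3^(k-1) outcomes; 3^(k-1) is odd, so 2j ≤ 3^(k-1) - 1. If it balances, the n - 2j unweighed medallions remain with direction unknown: 2(n - 2j) ≤ 3^(k-1) - 1 by the same parity argument. Adding, n ≤ (3^(k-1) - 1) + (3^(k-1) - 1)/2 = (3^k - 3)/2, and the classical three-group strategy achieves this (3 medallions in 2 weighings, 12 in 3, 39 in 4, 120 in 5).
So we need the smallest k with (3^k - 3)/2 ≥ 38.
k = 3: (3^3 - 3)/2 = 12 < 38 ✗
k = 4: (3^4 - 3)/2 = 39 ≥ 38 ✓

4


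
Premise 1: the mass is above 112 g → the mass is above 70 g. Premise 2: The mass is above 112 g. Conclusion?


Modus ponens: P → Q, P ⊢ Q
P: the mass is above 112 g
Q: the mass is above 70 g
We have P → Q and P is true.
By modus ponens, Q must be true.

The mass is above 70 g
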